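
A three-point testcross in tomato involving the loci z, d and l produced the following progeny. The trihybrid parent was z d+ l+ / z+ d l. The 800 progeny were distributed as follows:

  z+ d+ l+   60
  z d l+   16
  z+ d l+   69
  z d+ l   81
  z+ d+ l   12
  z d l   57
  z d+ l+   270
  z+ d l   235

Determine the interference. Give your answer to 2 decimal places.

0.13

The two rarest classes, z d l+ and z+ d+ l, are the double crossovers. Comparing them with the parentals, only the d allele has switched, so d is the middle locus and the order is l – d – z.
l–d: (150 + 28)/800 = 0.2225; d–z: (117 + 28)/800 = 0.1812.
Expected DCO frequency = 0.2225 × 0.1812 ≈ 0.04032; observed = 28/800 ≈ 0.03500.
Coefficient of coincidence = 0.03500/0.04032 ≈ 0.87; interference = 1 − 0.87 = 0.13.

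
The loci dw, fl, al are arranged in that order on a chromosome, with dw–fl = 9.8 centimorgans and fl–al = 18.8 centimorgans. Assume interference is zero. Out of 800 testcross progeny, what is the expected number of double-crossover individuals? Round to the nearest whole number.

Map distances give recombination frequencies of 0.098 and 0.188 for the two intervals.
With no interference, expected double-crossover frequency = 0.098 × 0.188 = 0.01842.
Expected number = 0.01842 × 800 = 14.74 ≈ 15.

15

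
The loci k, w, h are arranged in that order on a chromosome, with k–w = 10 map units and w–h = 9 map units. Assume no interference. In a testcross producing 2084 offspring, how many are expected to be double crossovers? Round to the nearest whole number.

19

Map distances give recombination frequencies of 0.100 and 0.090 for the two intervals.
With no interference, expected double-crossover frequency = 0.100 × 0.090 = 0.00900.
Expected number = 0.00900 × 2084 = 18.76 ≈ 19.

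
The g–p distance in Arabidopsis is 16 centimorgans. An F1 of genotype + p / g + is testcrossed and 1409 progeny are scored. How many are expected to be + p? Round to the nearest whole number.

A map distance of 16 centimorgans corresponds to a recombination frequency of 0.160.
The F1 is + p / g +, so + p is a parental gamete class with expected frequency (1 − r)/2 = 0.840/2 = 0.4200.
Expected number = 0.4200 × 1409 = 591.78 ≈ 592.

592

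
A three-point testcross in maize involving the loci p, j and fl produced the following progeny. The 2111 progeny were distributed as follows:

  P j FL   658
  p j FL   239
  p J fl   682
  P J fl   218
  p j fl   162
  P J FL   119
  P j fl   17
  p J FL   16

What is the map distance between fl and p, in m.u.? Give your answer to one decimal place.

23.2 m.u.

The two most frequent reciprocal classes, p J fl and P j FL, are the parental types, so the F1 was p J fl / P j FL.
The two rarest classes, p J FL and P j fl, are the double crossovers. Comparing them with the parentals, only the fl allele has switched, so fl is the middle locus and the order is j – fl – p.
Crossovers in the fl–p interval produce the single-crossover classes P J fl and p j FL (218 + 239 = 457) plus the double crossovers (33).
RF(fl–p) = (457 + 33) / 2111 = 490/2111 = 0.2321 → 23.2 m.u.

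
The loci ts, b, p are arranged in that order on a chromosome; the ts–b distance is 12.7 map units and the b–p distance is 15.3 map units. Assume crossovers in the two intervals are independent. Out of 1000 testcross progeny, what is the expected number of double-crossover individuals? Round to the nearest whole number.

19

Map distances give recombination frequencies of 0.127 and 0.153 for the two intervals.
With no interference, expected double-crossover frequency = 0.127 × 0.153 = 0.01943.
Expected number = 0.01943 × 1000 = 19.43 ≈ 19.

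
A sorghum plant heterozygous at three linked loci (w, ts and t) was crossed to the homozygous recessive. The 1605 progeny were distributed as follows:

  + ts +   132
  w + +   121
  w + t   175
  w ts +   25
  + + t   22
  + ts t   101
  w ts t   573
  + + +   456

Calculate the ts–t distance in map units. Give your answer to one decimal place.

The two most frequent reciprocal classes, + + + and w ts t, are the parental types, so the F1 was + + + / w ts t.
The two rarest classes, + + t and w ts +, are the double crossovers. Comparing them with the parentals, only the t allele has switched, so t is the middle locus and the order is w – t – ts.
Crossovers in the t–ts interval produce the single-crossover classes + ts + and w + t (132 + 175 = 307) plus the double crossovers (47).
RF(t–ts) = (307 + 47) / 1605 = 354/1605 = 0.2206 → 22.1 map units.

22.1 map units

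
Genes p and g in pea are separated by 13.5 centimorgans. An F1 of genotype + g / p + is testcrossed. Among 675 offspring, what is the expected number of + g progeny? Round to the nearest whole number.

A map distance of 13.5 centimorgans corresponds to a recombination frequency of 0.135.
The F1 is + g / p +, so + g is a parental gamete class with expected frequency (1 − r)/2 = 0.865/2 = 0.4325.
Expected number = 0.4325 × 675 = 291.94 ≈ 292.

292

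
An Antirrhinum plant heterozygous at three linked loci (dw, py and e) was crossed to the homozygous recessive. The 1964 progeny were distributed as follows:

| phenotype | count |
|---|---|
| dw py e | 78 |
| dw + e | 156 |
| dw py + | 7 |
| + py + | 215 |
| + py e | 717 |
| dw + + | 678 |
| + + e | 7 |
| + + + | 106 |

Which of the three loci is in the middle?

py

The two most frequent reciprocal classes, + py e and dw + +, are the parental types, so the F1 was + py e / dw + +.
The two rarest classes, + + e and dw py +, are the double crossovers. Comparing them with the parentals, only the py allele has switched, so py is the middle locus and the order is dw – py – e.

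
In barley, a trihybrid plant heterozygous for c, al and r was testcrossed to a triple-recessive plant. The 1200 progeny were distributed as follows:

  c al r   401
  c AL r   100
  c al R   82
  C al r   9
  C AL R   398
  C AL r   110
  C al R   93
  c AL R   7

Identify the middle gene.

The two most frequent reciprocal classes, c al r and C AL R, are the parental types, so the F1 was c al r / C AL R.
The two rarest classes, C al r and c AL R, are the double crossovers. Comparing them with the parentals, only the c allele has switched, so c is the middle locus and the order is al – c – r.

c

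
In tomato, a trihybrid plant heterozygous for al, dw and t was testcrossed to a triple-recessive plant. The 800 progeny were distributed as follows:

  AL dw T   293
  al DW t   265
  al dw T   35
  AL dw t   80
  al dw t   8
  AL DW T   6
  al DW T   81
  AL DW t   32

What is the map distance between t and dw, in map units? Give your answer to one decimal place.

21.9 map units

The two most frequent reciprocal classes, al DW t and AL dw T, are the parental types, so the F1 was al DW t / AL dw T.
The two rarest classes, al dw t and AL DW T, are the double crossovers. Comparing them with the parentals, only the dw allele has switched, so dw is the middle locus and the order is al – dw – t.
Crossovers in the dw–t interval produce the single-crossover classes al DW T and AL dw t (81 + 80 = 161) plus the double crossovers (14).
RF(dw–t) = (161 + 14) / 800 = 175/800 = 0.2188 → 21.9 map units.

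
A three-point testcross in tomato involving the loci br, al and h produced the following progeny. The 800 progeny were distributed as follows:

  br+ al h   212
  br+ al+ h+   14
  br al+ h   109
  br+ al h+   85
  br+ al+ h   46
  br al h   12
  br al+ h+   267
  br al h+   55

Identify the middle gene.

br

The two most frequent reciprocal classes, br+ al h and br al+ h+, are the parental types, so the F1 was br+ al h / br al+ h+.
The two rarest classes, br al h and br+ al+ h+, are the double crossovers. Comparing them with the parentals, only the br allele has switched, so br is the middle locus and the order is al – br – h.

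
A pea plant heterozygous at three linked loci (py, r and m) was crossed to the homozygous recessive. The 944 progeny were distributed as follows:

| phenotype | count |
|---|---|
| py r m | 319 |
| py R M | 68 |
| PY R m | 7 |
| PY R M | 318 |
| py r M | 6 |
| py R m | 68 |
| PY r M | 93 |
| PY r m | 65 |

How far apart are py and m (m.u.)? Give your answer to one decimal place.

15.5 m.u.

The two most frequent reciprocal classes, py r m and PY R M, are the parental types, so the F1 was py r m / PY R M.
The two rarest classes, py r M and PY R m, are the double crossovers. Comparing them with the parentals, only the m allele has switched, so m is the middle locus and the order is py – m – r.
Crossovers in the py–m interval produce the single-crossover classes PY r m and py R M (65 + 68 = 133) plus the double crossovers (13).
RF(py–m) = (133 + 13) / 944 = 146/944 = 0.1547 → 15.5 m.u.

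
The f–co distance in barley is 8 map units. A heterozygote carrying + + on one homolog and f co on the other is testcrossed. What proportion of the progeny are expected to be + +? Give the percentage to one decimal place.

A map distance of 8 map units corresponds to a recombination frequency of 0.080.
The F1 is + + / f co, so + + is a parental gamete class with expected frequency (1 − r)/2 = 0.920/2 = 0.4600.
That is 0.4600 = 46.0% of the progeny.

46.0%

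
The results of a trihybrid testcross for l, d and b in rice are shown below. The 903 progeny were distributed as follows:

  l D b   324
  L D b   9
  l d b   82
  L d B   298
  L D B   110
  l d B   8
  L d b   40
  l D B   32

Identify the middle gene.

The two most frequent reciprocal classes, L d B and l D b, are the parental types, so the F1 was L d B / l D b.
The two rarest classes, l d B and L D b, are the double crossovers. Comparing them with the parentals, only the l allele has switched, so l is the middle locus and the order is b – l – d.

l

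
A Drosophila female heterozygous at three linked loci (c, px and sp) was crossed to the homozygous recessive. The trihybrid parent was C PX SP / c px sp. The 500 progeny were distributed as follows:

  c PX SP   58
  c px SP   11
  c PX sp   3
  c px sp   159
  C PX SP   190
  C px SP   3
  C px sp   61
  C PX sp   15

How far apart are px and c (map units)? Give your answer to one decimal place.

25.0 map units

The two rarest classes, C px SP and c PX sp, are the double crossovers. Comparing them with the parentals, only the px allele has switched, so px is the middle locus and the order is c – px – sp.
Crossovers in the c–px interval produce the single-crossover classes c PX SP and C px sp (58 + 61 = 119) plus the double crossovers (6).
RF(c–px) = (119 + 6) / 500 = 125/500 = 0.2500 → 25.0 map units.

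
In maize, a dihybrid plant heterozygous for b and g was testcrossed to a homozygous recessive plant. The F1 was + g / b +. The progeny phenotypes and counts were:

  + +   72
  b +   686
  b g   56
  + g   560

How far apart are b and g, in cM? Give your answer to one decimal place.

9.3 cM

The recombinant classes are + + and b g: 72 + 56 = 128.
Recombination frequency = 128/1374 = 0.0932 ≈ 9.3%, i.e. 9.3 cM.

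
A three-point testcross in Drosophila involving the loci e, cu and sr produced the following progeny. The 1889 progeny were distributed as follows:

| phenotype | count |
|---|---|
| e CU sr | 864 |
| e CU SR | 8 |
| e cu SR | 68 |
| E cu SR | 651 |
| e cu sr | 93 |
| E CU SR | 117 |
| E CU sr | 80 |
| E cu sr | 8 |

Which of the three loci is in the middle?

sr

The two most frequent reciprocal classes, e CU sr and E cu SR, are the parental types, so the F1 was e CU sr / E cu SR.
The two rarest classes, e CU SR and E cu sr, are the double crossovers. Comparing them with the parentals, only the sr allele has switched, so sr is the middle locus and the order is cu – sr – e.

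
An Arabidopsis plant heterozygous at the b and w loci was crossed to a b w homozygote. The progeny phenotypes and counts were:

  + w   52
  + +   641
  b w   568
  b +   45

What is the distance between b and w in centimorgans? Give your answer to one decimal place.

The two most frequent classes, + + (641) and b w (568), are the parental types, so the F1 was + + / b w.
The recombinant classes are + w and b +: 52 + 45 = 97.
Recombination frequency = 97/1306 = 0.0743 ≈ 7.4%, i.e. 7.4 centimorgans.

7.4 centimorgans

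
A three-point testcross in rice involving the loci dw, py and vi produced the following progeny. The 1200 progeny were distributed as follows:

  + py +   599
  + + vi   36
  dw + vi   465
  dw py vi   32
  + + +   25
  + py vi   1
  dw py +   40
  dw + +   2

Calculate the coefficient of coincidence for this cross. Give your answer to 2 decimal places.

0.76

The two most frequent reciprocal classes, dw + vi and + py +, are the parental types, so the F1 was dw + vi / + py +.
The two rarest classes, dw + + and + py vi, are the double crossovers. Comparing them with the parentals, only the vi allele has switched, so vi is the middle locus and the order is dw – vi – py.
dw–vi: (76 + 3)/1200 = 0.0658; vi–py: (57 + 3)/1200 = 0.0500.
Expected DCO frequency = 0.0658 × 0.0500 ≈ 0.00329; observed = 3/1200 ≈ 0.00250.
Coefficient of coincidence = 0.00250/0.00329 ≈ 0.76.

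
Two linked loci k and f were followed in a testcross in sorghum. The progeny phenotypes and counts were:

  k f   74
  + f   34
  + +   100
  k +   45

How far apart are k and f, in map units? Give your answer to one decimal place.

The two most frequent classes, + + (100) and k f (74), are the parental types, so the F1 was + + / k f.
The recombinant classes are + f and k +: 34 + 45 = 79.
Recombination frequency = 79/253 = 0.3123 ≈ 31.2%, i.e. 31.2 map units.

31.2 map units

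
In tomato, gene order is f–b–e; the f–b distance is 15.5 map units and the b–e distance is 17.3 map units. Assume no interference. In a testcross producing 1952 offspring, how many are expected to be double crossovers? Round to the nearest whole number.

Map distances give recombination frequencies of 0.155 and 0.173 for the two intervals.
With no interference, expected double-crossover frequency = 0.155 × 0.173 = 0.02682.
Expected number = 0.02682 × 1952 = 52.34 ≈ 52.

52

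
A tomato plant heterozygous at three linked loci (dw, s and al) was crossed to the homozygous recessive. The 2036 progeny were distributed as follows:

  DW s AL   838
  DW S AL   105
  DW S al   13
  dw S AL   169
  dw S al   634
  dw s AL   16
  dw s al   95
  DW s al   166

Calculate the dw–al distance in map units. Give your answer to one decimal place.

The two most frequent reciprocal classes, DW s AL and dw S al, are the parental types, so the F1 was DW s AL / dw S al.
The two rarest classes, dw s AL and DW S al, are the double crossovers. Comparing them with the parentals, only the dw allele has switched, so dw is the middle locus and the order is s – dw – al.
Crossovers in the dw–al interval produce the single-crossover classes DW s al and dw S AL (166 + 169 = 335) plus the double crossovers (29).
RF(dw–al) = (335 + 29) / 2036 = 364/2036 = 0.1788 → 17.9 map units.

17.9 map units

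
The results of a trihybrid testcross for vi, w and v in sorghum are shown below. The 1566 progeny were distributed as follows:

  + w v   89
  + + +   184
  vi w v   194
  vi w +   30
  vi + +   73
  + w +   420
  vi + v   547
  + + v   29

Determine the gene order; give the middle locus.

vi

The two most frequent reciprocal classes, vi + v and + w +, are the parental types, so the F1 was vi + v / + w +.
The two rarest classes, + + v and vi w +, are the double crossovers. Comparing them with the parentals, only the vi allele has switched, so vi is the middle locus and the order is v – vi – w.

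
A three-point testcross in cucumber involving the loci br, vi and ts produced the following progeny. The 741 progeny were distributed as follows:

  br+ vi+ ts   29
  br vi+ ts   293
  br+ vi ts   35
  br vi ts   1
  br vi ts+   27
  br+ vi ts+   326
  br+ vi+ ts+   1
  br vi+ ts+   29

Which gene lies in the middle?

The two most frequent reciprocal classes, br vi+ ts and br+ vi ts+, are the parental types, so the F1 was br vi+ ts / br+ vi ts+.
The two rarest classes, br vi ts and br+ vi+ ts+, are the double crossovers. Comparing them with the parentals, only the vi allele has switched, so vi is the middle locus and the order is ts – vi – br.

vi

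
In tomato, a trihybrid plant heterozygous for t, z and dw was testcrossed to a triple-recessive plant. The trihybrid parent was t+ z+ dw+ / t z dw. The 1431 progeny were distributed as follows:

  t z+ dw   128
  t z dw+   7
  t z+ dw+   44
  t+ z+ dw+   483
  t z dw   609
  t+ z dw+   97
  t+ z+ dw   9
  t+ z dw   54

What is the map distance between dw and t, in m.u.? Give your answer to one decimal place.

8.0 m.u.

The two rarest classes, t+ z+ dw and t z dw+, are the double crossovers. Comparing them with the parentals, only the dw allele has switched, so dw is the middle locus and the order is t – dw – z.
Crossovers in the t–dw interval produce the single-crossover classes t z+ dw+ and t+ z dw (44 + 54 = 98) plus the double crossovers (16).
RF(t–dw) = (98 + 16) / 1431 = 114/1431 = 0.0797 → 8.0 m.u.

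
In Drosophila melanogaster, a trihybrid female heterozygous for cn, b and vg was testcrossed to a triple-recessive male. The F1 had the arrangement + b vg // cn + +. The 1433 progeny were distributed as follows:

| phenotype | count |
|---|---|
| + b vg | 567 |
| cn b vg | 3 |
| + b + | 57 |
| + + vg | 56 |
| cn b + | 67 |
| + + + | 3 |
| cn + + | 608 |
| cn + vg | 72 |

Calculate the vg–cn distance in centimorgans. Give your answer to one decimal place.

9.4 centimorgans

The two rarest classes, cn b vg and + + +, are the double crossovers. Comparing them with the parentals, only the cn allele has switched, so cn is the middle locus and the order is vg – cn – b.
Crossovers in the vg–cn interval produce the single-crossover classes + b + and cn + vg (57 + 72 = 129) plus the double crossovers (6).
RF(vg–cn) = (129 + 6) / 1433 = 135/1433 = 0.0942 → 9.4 centimorgans.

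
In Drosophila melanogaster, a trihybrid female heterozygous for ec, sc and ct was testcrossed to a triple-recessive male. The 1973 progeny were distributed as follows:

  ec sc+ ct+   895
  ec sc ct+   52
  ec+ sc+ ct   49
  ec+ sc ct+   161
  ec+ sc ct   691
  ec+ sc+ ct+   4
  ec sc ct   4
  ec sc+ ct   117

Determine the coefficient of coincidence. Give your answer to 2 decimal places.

0.51

The two most frequent reciprocal classes, ec+ sc ct and ec sc+ ct+, are the parental types, so the F1 was ec+ sc ct / ec sc+ ct+.
The two rarest classes, ec sc ct and ec+ sc+ ct+, are the double crossovers. Comparing them with the parentals, only the ec allele has switched, so ec is the middle locus and the order is ct – ec – sc.
ct–ec: (278 + 8)/1973 = 0.1450; ec–sc: (101 + 8)/1973 = 0.0552.
Expected DCO frequency = 0.1450 × 0.0552 ≈ 0.00800; observed = 8/1973 ≈ 0.00405.
Coefficient of coincidence = 0.00405/0.00800 ≈ 0.51.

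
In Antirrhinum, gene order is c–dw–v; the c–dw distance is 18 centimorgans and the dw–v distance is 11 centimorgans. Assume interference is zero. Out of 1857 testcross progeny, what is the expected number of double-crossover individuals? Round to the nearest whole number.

Map distances give recombination frequencies of 0.180 and 0.110 for the two intervals.
With no interference, expected double-crossover frequency = 0.180 × 0.110 = 0.01980.
Expected number = 0.01980 × 1857 = 36.77 ≈ 37.

37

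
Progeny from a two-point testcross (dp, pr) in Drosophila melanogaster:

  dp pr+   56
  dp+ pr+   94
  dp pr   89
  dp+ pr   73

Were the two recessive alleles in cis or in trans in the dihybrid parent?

cis

The two most frequent classes are dp+ pr+ (94) and dp pr (89); these are the parental (non-recombinant) types.
So the F1 carried dp+ pr+ on one chromosome and dp pr on the other — the recessive alleles are on the same chromosome (cis / coupling).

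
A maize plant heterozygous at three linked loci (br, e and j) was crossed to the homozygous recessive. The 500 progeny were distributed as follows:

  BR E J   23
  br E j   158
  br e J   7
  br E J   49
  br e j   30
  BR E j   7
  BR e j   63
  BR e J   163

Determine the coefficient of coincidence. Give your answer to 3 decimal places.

The two most frequent reciprocal classes, br E j and BR e J, are the parental types, so the F1 was br E j / BR e J.
The two rarest classes, BR E j and br e J, are the double crossovers. Comparing them with the parentals, only the br allele has switched, so br is the middle locus and the order is e – br – j.
e–br: (53 + 14)/500 = 0.1340; br–j: (112 + 14)/500 = 0.2520.
Expected DCO frequency = 0.1340 × 0.2520 ≈ 0.03377; observed = 14/500 ≈ 0.02800.
Coefficient of coincidence = 0.02800/0.03377 ≈ 0.829.

0.829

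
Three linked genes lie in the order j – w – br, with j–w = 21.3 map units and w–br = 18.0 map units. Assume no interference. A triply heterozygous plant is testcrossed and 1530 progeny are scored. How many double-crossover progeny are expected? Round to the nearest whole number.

59

Map distances give recombination frequencies of 0.213 and 0.180 for the two intervals.
With no interference, expected double-crossover frequency = 0.213 × 0.180 = 0.03834.
Expected number = 0.03834 × 1530 = 58.66 ≈ 59.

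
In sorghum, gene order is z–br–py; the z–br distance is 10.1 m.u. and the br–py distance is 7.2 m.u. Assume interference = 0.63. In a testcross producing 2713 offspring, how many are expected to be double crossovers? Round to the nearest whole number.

7

Map distances give recombination frequencies of 0.101 and 0.072 for the two intervals.
With interference 0.63 (so coincidence = 0.37), expected double-crossover frequency = 0.101 × 0.072 × 0.37 = 0.00269.
Expected number = 0.00269 × 2713 = 7.30 ≈ 7.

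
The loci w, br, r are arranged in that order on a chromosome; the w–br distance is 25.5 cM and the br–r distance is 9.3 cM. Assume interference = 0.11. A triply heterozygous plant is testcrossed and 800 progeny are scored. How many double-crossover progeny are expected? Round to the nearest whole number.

Map distances give recombination frequencies of 0.255 and 0.093 for the two intervals.
With interference 0.11 (so coincidence = 0.89), expected double-crossover frequency = 0.255 × 0.093 × 0.89 = 0.02111.
Expected number = 0.02111 × 800 = 16.89 ≈ 17.

17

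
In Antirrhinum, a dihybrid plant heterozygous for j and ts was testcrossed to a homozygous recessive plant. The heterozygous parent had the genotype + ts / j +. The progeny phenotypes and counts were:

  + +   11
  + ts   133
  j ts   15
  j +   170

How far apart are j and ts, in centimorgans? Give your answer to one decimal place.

7.9 centimorgans

The recombinant classes are + + and j ts: 11 + 15 = 26.
Recombination frequency = 26/329 = 0.0790 ≈ 7.9%, i.e. 7.9 centimorgans.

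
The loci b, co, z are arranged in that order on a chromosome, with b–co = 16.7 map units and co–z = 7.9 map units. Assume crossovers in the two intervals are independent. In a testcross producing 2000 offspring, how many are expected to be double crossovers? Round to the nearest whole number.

26

Map distances give recombination frequencies of 0.167 and 0.079 for the two intervals.
With no interference, expected double-crossover frequency = 0.167 × 0.079 = 0.01319.
Expected number = 0.01319 × 2000 = 26.39 ≈ 26.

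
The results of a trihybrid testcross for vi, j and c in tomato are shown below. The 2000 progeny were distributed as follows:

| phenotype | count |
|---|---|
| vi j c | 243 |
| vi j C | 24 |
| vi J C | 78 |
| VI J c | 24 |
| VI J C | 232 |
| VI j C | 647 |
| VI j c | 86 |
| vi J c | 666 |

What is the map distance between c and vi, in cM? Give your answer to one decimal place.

The two most frequent reciprocal classes, VI j C and vi J c, are the parental types, so the F1 was VI j C / vi J c.
The two rarest classes, vi j C and VI J c, are the double crossovers. Comparing them with the parentals, only the vi allele has switched, so vi is the middle locus and the order is c – vi – j.
Crossovers in the c–vi interval produce the single-crossover classes VI j c and vi J C (86 + 78 = 164) plus the double crossovers (48).
RF(c–vi) = (164 + 48) / 2000 = 212/2000 = 0.1060 → 10.6 cM.

10.6 cM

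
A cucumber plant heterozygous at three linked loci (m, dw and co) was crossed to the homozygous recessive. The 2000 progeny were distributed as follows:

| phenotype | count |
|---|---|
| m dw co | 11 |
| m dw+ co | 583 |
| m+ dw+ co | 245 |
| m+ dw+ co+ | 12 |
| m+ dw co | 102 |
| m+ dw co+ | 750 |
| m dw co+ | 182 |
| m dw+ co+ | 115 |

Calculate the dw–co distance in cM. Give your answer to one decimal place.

The two most frequent reciprocal classes, m dw+ co and m+ dw co+, are the parental types, so the F1 was m dw+ co / m+ dw co+.
The two rarest classes, m dw co and m+ dw+ co+, are the double crossovers. Comparing them with the parentals, only the dw allele has switched, so dw is the middle locus and the order is co – dw – m.
Crossovers in the co–dw interval produce the single-crossover classes m dw+ co+ and m+ dw co (115 + 102 = 217) plus the double crossovers (23).
RF(co–dw) = (217 + 23) / 2000 = 240/2000 = 0.1200 → 12.0 cM.

12.0 cM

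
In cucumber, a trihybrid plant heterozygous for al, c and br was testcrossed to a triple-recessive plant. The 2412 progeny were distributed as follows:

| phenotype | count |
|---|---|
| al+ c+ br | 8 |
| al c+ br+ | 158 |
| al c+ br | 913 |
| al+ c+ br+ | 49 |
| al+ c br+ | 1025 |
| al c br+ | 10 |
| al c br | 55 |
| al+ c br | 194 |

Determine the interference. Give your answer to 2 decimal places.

0.04

The two most frequent reciprocal classes, al+ c br+ and al c+ br, are the parental types, so the F1 was al+ c br+ / al c+ br.
The two rarest classes, al c br+ and al+ c+ br, are the double crossovers. Comparing them with the parentals, only the al allele has switched, so al is the middle locus and the order is br – al – c.
br–al: (352 + 18)/2412 = 0.1534; al–c: (104 + 18)/2412 = 0.0506.
Expected DCO frequency = 0.1534 × 0.0506 ≈ 0.00776; observed = 18/2412 ≈ 0.00746.
Coefficient of coincidence = 0.00746/0.00776 ≈ 0.96; interference = 1 − 0.96 = 0.04.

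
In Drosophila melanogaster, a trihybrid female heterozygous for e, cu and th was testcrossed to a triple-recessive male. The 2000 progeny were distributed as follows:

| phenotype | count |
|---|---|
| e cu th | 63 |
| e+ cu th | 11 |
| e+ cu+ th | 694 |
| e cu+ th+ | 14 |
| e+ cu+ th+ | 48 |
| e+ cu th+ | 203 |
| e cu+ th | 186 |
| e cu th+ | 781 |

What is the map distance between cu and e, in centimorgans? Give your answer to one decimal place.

The two most frequent reciprocal classes, e cu th+ and e+ cu+ th, are the parental types, so the F1 was e cu th+ / e+ cu+ th.
The two rarest classes, e cu+ th+ and e+ cu th, are the double crossovers. Comparing them with the parentals, only the cu allele has switched, so cu is the middle locus and the order is th – cu – e.
Crossovers in the cu–e interval produce the single-crossover classes e+ cu th+ and e cu+ th (203 + 186 = 389) plus the double crossovers (25).
RF(cu–e) = (389 + 25) / 2000 = 414/2000 = 0.2070 → 20.7 centimorgans.

20.7 centimorgans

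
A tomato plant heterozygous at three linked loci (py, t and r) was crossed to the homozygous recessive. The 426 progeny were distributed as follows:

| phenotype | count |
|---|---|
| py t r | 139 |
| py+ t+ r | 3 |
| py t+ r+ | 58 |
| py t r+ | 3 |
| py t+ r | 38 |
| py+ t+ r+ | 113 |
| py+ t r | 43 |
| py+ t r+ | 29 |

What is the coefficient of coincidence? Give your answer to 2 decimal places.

The two most frequent reciprocal classes, py+ t+ r+ and py t r, are the parental types, so the F1 was py+ t+ r+ / py t r.
The two rarest classes, py+ t+ r and py t r+, are the double crossovers. Comparing them with the parentals, only the r allele has switched, so r is the middle locus and the order is t – r – py.
t–r: (67 + 6)/426 = 0.1714; r–py: (101 + 6)/426 = 0.2512.
Expected DCO frequency = 0.1714 × 0.2512 ≈ 0.04306; observed = 6/426 ≈ 0.01408.
Coefficient of coincidence = 0.01408/0.04306 ≈ 0.33.

0.33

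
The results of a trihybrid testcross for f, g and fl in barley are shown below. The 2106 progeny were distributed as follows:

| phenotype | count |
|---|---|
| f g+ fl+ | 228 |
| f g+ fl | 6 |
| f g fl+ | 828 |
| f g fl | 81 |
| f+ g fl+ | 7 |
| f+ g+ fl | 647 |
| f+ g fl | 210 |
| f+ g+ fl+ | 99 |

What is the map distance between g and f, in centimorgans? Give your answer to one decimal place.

The two most frequent reciprocal classes, f g fl+ and f+ g+ fl, are the parental types, so the F1 was f g fl+ / f+ g+ fl.
The two rarest classes, f+ g fl+ and f g+ fl, are the double crossovers. Comparing them with the parentals, only the f allele has switched, so f is the middle locus and the order is g – f – fl.
Crossovers in the g–f interval produce the single-crossover classes f g+ fl+ and f+ g fl (228 + 210 = 438) plus the double crossovers (13).
RF(g–f) = (438 + 13) / 2106 = 451/2106 = 0.2142 → 21.4 centimorgans.

21.4 centimorgans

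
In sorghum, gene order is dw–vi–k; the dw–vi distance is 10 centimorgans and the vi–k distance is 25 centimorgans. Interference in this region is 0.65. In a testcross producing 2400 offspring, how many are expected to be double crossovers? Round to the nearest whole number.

21

Map distances give recombination frequencies of 0.100 and 0.250 for the two intervals.
With interference 0.65 (so coincidence = 0.35), expected double-crossover frequency = 0.100 × 0.250 × 0.35 = 0.00875.
Expected number = 0.00875 × 2400 = 21.00 ≈ 21.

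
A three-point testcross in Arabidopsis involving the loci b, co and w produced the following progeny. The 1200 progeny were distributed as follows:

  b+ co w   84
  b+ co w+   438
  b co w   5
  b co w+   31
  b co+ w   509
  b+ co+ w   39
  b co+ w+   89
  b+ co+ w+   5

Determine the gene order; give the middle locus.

co

The two most frequent reciprocal classes, b+ co w+ and b co+ w, are the parental types, so the F1 was b+ co w+ / b co+ w.
The two rarest classes, b+ co+ w+ and b co w, are the double crossovers. Comparing them with the parentals, only the co allele has switched, so co is the middle locus and the order is w – co – b.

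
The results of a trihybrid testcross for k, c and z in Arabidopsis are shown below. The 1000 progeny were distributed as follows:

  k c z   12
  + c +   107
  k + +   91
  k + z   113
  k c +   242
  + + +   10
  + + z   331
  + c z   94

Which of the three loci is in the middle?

z

The two most frequent reciprocal classes, + + z and k c +, are the parental types, so the F1 was + + z / k c +.
The two rarest classes, + + + and k c z, are the double crossovers. Comparing them with the parentals, only the z allele has switched, so z is the middle locus and the order is c – z – k.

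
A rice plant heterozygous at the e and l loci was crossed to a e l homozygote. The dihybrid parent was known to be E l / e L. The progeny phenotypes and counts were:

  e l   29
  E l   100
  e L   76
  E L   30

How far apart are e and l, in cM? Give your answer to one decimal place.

The recombinant classes are E L and e l: 30 + 29 = 59.
Recombination frequency = 59/235 = 0.2511 ≈ 25.1%, i.e. 25.1 cM.

25.1 cM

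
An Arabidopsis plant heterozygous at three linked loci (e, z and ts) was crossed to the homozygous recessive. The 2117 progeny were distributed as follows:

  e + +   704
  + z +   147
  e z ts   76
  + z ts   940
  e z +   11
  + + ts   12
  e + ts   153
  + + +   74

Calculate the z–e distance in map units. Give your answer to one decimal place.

The two most frequent reciprocal classes, e + + and + z ts, are the parental types, so the F1 was e + + / + z ts.
The two rarest classes, e z + and + + ts, are the double crossovers. Comparing them with the parentals, only the z allele has switched, so z is the middle locus and the order is e – z – ts.
Crossovers in the e–z interval produce the single-crossover classes + + + and e z ts (74 + 76 = 150) plus the double crossovers (23).
RF(e–z) = (150 + 23) / 2117 = 173/2117 = 0.0817 → 8.2 map units.

8.2 map units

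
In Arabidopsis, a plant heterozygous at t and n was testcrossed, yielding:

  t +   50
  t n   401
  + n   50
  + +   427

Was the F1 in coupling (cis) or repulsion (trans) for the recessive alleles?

cis

The two most frequent classes are + + (427) and t n (401); these are the parental (non-recombinant) types.
So the F1 carried + + on one chromosome and t n on the other — the recessive alleles are on the same chromosome (cis / coupling).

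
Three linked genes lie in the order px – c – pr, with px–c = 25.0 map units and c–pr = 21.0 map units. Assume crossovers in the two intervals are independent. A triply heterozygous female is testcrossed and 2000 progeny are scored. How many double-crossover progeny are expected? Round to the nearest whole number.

105

Map distances give recombination frequencies of 0.250 and 0.210 for the two intervals.
With no interference, expected double-crossover frequency = 0.250 × 0.210 = 0.05250.
Expected number = 0.05250 × 2000 = 105.00 ≈ 105.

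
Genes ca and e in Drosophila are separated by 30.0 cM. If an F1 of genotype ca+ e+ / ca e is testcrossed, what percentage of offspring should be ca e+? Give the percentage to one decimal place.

A map distance of 30.0 cM corresponds to a recombination frequency of 0.300.
The F1 is ca+ e+ / ca e, so ca e+ is a recombinant gamete class with expected frequency r/2 = 0.300/2 = 0.1500.
That is 0.1500 = 15.0% of the progeny.

15.0%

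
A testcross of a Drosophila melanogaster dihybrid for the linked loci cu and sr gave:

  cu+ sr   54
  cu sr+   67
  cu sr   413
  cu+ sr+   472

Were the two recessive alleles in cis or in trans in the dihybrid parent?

The two most frequent classes are cu+ sr+ (472) and cu sr (413); these are the parental (non-recombinant) types.
So the F1 carried cu+ sr+ on one chromosome and cu sr on the other — the recessive alleles are on the same chromosome (cis / coupling).

cis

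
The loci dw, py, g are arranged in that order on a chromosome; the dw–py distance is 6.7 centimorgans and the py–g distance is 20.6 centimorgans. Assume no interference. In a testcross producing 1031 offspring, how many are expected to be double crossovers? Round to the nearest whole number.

14

Map distances give recombination frequencies of 0.067 and 0.206 for the two intervals.
With no interference, expected double-crossover frequency = 0.067 × 0.206 = 0.01380.
Expected number = 0.01380 × 1031 = 14.23 ≈ 14.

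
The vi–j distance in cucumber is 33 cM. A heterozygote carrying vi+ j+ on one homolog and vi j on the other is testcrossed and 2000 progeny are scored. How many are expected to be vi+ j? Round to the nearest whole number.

330

A map distance of 33 cM corresponds to a recombination frequency of 0.330.
The F1 is vi+ j+ / vi j, so vi+ j is a recombinant gamete class with expected frequency r/2 = 0.330/2 = 0.1650.
Expected number = 0.1650 × 2000 = 330.00 ≈ 330.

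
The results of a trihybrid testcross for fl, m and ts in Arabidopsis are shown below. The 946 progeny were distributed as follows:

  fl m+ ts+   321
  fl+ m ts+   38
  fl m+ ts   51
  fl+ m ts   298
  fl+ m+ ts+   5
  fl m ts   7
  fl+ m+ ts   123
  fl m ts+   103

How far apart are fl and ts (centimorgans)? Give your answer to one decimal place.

The two most frequent reciprocal classes, fl m+ ts+ and fl+ m ts, are the parental types, so the F1 was fl m+ ts+ / fl+ m ts.
The two rarest classes, fl+ m+ ts+ and fl m ts, are the double crossovers. Comparing them with the parentals, only the fl allele has switched, so fl is the middle locus and the order is ts – fl – m.
Crossovers in the ts–fl interval produce the single-crossover classes fl m+ ts and fl+ m ts+ (51 + 38 = 89) plus the double crossovers (12).
RF(ts–fl) = (89 + 12) / 946 = 101/946 = 0.1068 → 10.7 centimorgans.

10.7 centimorgans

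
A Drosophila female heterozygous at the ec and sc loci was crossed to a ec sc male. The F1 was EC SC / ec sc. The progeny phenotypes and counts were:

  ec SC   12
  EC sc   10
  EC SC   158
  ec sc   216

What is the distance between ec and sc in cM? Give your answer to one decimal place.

The recombinant classes are EC sc and ec SC: 10 + 12 = 22.
Recombination frequency = 22/396 = 0.0556 ≈ 5.6%, i.e. 5.6 cM.

5.6 cM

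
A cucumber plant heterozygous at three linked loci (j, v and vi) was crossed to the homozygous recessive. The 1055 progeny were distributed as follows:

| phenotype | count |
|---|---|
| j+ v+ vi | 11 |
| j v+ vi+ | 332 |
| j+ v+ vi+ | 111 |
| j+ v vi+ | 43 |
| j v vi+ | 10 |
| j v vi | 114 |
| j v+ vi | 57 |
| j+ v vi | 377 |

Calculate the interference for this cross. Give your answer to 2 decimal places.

The two most frequent reciprocal classes, j v+ vi+ and j+ v vi, are the parental types, so the F1 was j v+ vi+ / j+ v vi.
The two rarest classes, j v vi+ and j+ v+ vi, are the double crossovers. Comparing them with the parentals, only the v allele has switched, so v is the middle locus and the order is vi – v – j.
vi–v: (100 + 21)/1055 = 0.1147; v–j: (225 + 21)/1055 = 0.2332.
Expected DCO frequency = 0.1147 × 0.2332 ≈ 0.02675; observed = 21/1055 ≈ 0.01991.
Coefficient of coincidence = 0.01991/0.02675 ≈ 0.74; interference = 1 − 0.74 = 0.26.

0.26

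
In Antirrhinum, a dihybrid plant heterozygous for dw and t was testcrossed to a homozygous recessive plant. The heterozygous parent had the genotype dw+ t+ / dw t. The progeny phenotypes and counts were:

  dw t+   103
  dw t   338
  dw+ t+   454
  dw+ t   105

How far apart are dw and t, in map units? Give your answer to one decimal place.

20.8 map units

The recombinant classes are dw+ t and dw t+: 105 + 103 = 208.
Recombination frequency = 208/1000 = 0.2080 ≈ 20.8%, i.e. 20.8 map units.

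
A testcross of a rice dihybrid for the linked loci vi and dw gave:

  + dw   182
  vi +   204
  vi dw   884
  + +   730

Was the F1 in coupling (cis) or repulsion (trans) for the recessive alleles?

cis

The two most frequent classes are + + (730) and vi dw (884); these are the parental (non-recombinant) types.
So the F1 carried + + on one chromosome and vi dw on the other — the recessive alleles are on the same chromosome (cis / coupling).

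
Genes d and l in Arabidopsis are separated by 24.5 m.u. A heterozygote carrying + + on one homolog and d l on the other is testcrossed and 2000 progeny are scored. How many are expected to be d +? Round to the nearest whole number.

245

A map distance of 24.5 m.u. corresponds to a recombination frequency of 0.245.
The F1 is + + / d l, so d + is a recombinant gamete class with expected frequency r/2 = 0.245/2 = 0.1225.
Expected number = 0.1225 × 2000 = 245.00 ≈ 245.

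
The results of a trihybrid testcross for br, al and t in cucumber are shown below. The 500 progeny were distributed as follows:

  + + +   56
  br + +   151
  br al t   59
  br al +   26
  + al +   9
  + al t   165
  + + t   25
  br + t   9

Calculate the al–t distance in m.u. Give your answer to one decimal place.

The two most frequent reciprocal classes, br + + and + al t, are the parental types, so the F1 was br + + / + al t.
The two rarest classes, br + t and + al +, are the double crossovers. Comparing them with the parentals, only the t allele has switched, so t is the middle locus and the order is al – t – br.
Crossovers in the al–t interval produce the single-crossover classes br al + and + + t (26 + 25 = 51) plus the double crossovers (18).
RF(al–t) = (51 + 18) / 500 = 69/500 = 0.1380 → 13.8 m.u.

13.8 m.u.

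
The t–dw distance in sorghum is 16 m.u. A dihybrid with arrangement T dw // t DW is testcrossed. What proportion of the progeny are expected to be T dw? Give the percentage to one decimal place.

A map distance of 16 m.u. corresponds to a recombination frequency of 0.160.
The F1 is T dw / t DW, so T dw is a parental gamete class with expected frequency (1 − r)/2 = 0.840/2 = 0.4200.
That is 0.4200 = 42.0% of the progeny.

42.0%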